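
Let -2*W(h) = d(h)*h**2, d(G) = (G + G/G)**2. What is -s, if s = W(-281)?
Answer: 3095271200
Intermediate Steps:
d(G) = (1 + G)**2 (d(G) = (G + 1)**2 = (1 + G)**2)
W(h) = -h**2*(1 + h)**2/2 (W(h) = -(1 + h)**2*h**2/2 = -h**2*(1 + h)**2/2)
s = -3095271200 (s = -1/2*(-281)**2*(1 - 281)**2 = -1/2*78961*(-280)**2 = -1/2*78961*78400 = -3095271200)
-s = -1*(-3095271200) = 3095271200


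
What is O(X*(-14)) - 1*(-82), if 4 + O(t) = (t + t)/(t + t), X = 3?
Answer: 79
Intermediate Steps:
O(t) = -3 (O(t) = -4 + (t + t)/(t + t) = -4 + (2*t)/((2*t)) = -4 + (2*t)*(1/(2*t)) = -4 + 1 = -3)
O(X*(-14)) - 1*(-82) = -3 - 1*(-82) = -3 + 82 = 79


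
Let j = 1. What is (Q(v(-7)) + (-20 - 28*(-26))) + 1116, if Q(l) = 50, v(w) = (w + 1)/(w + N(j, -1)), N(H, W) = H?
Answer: 1874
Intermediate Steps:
v(w) = 1 (v(w) = (w + 1)/(w + 1) = (1 + w)/(1 + w) = 1)
(Q(v(-7)) + (-20 - 28*(-26))) + 1116 = (50 + (-20 - 28*(-26))) + 1116 = (50 + (-20 + 728)) + 1116 = (50 + 708) + 1116 = 758 + 1116 = 1874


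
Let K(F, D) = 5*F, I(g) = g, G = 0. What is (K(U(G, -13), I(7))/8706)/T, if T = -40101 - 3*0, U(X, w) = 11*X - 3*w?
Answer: -65/116373102 ≈ -5.5855e-7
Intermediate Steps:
U(X, w) = -3*w + 11*X
T = -40101 (T = -40101 + 0 = -40101)
(K(U(G, -13), I(7))/8706)/T = ((5*(-3*(-13) + 11*0))/8706)/(-40101) = ((5*(39 + 0))*(1/8706))*(-1/40101) = ((5*39)*(1/8706))*(-1/40101) = (195*(1/8706))*(-1/40101) = (65/2902)*(-1/40101) = -65/116373102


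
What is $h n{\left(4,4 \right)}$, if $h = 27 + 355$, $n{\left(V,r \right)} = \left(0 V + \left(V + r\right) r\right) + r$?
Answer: $13752$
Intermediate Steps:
$n{\left(V,r \right)} = r + r \left(V + r\right)$ ($n{\left(V,r \right)} = \left(0 + r \left(V + r\right)\right) + r = r \left(V + r\right) + r = r + r \left(V + r\right)$)
$h = 382$
$h n{\left(4,4 \right)} = 382 \cdot 4 \left(1 + 4 + 4\right) = 382 \cdot 4 \cdot 9 = 382 \cdot 36 = 13752$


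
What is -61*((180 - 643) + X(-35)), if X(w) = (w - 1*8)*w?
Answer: -63562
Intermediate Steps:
X(w) = w*(-8 + w) (X(w) = (w - 8)*w = (-8 + w)*w = w*(-8 + w))
-61*((180 - 643) + X(-35)) = -61*((180 - 643) - 35*(-8 - 35)) = -61*(-463 - 35*(-43)) = -61*(-463 + 1505) = -61*1042 = -63562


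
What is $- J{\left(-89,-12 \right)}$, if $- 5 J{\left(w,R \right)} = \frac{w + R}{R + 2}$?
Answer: $\frac{101}{50} \approx 2.02$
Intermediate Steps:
$J{\left(w,R \right)} = - \frac{R + w}{5 \left(2 + R\right)}$ ($J{\left(w,R \right)} = - \frac{\left(w + R\right) \frac{1}{R + 2}}{5} = - \frac{\left(R + w\right) \frac{1}{2 + R}}{5} = - \frac{\frac{1}{2 + R} \left(R + w\right)}{5} = - \frac{R + w}{5 \left(2 + R\right)}$)
$- J{\left(-89,-12 \right)} = - \frac{\left(-1\right) \left(-12\right) - -89}{5 \left(2 - 12\right)} = - \frac{12 + 89}{5 \left(-10\right)} = - \frac{\left(-1\right) 101}{5 \cdot 10} = \left(-1\right) \left(- \frac{101}{50}\right) = \frac{101}{50}$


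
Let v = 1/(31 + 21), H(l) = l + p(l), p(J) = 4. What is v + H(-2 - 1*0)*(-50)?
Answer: -5199/52 ≈ -99.981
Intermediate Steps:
H(l) = 4 + l (H(l) = l + 4 = 4 + l)
v = 1/52 ≈ 0.019231
v + H(-2 - 1*0)*(-50) = 1/52 + (4 + (-2 - 1*0))*(-50) = 1/52 + (4 + (-2 + 0))*(-50) = 1/52 + (4 - 2)*(-50) = 1/52 + 2*(-50) = 1/52 - 100 = -5199/52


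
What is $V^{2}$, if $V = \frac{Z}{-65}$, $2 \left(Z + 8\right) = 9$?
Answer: $\frac{49}{16900} \approx 0.0028994$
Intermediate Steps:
$Z = - \frac{7}{2}$ ($Z = -8 + \frac{1}{2} \cdot 9 = -8 + \frac{9}{2} = - \frac{7}{2} \approx -3.5$)
$V = \frac{7}{130}$ ($V = - \frac{7}{2 \left(-65\right)} = \left(- \frac{7}{2}\right) \left(- \frac{1}{65}\right) = \frac{7}{130} \approx 0.053846$)
$V^{2} = \left(\frac{7}{130}\right)^{2} = \frac{49}{16900}$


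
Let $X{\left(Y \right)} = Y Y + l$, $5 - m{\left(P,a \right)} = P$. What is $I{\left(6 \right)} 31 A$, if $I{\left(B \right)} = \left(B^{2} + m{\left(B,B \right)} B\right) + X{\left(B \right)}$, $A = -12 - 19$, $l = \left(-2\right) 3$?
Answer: $-57660$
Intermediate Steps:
$l = -6$
$A = -31$
$m{\left(P,a \right)} = 5 - P$
$X{\left(Y \right)} = -6 + Y^{2}$ ($X{\left(Y \right)} = Y Y - 6 = Y^{2} - 6 = -6 + Y^{2}$)
$I{\left(B \right)} = -6 + 2 B^{2} + B \left(5 - B\right)$ ($I{\left(B \right)} = \left(B^{2} + \left(5 - B\right) B\right) + \left(-6 + B^{2}\right) = \left(B^{2} + B \left(5 - B\right)\right) + \left(-6 + B^{2}\right) = -6 + 2 B^{2} + B \left(5 - B\right)$)
$I{\left(6 \right)} 31 A = \left(-6 + 6^{2} + 5 \cdot 6\right) 31 \left(-31\right) = \left(-6 + 36 + 30\right) 31 \left(-31\right) = 60 \cdot 31 \left(-31\right) = 1860 \left(-31\right) = -57660$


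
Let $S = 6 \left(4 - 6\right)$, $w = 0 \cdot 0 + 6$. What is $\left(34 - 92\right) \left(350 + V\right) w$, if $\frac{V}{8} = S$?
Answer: $-88392$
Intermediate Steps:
$w = 6$ ($w = 0 + 6 = 6$)
$S = -12$ ($S = 6 \left(4 - 6\right) = 6 \left(-2\right) = -12$)
$V = -96$ ($V = 8 \left(-12\right) = -96$)
$\left(34 - 92\right) \left(350 + V\right) w = \left(34 - 92\right) \left(350 - 96\right) 6 = \left(-58\right) 254 \cdot 6 = \left(-14732\right) 6 = -88392$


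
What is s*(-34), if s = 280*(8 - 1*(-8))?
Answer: -152320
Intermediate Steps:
s = 4480 (s = 280*(8 + 8) = 280*16 = 4480)
s*(-34) = 4480*(-34) = -152320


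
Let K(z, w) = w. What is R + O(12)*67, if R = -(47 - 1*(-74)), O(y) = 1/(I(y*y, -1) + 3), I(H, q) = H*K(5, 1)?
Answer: -17720/147 ≈ -120.54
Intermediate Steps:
I(H, q) = H (I(H, q) = H*1 = H)
O(y) = 1/(3 + y**2) (O(y) = 1/(y*y + 3) = 1/(y**2 + 3) = 1/(3 + y**2))
R = -121 (R = -(47 + 74) = -1*121 = -121)
R + O(12)*67 = -121 + 67/(3 + 12**2) = -121 + 67/(3 + 144) = -121 + 67/147 = -17720/147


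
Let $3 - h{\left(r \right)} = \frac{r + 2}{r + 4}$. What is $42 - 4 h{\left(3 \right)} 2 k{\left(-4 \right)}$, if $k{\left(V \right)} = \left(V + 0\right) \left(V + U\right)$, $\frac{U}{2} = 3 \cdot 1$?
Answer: $6144$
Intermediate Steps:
$U = 6$ ($U = 2 \cdot 3 \cdot 1 = 2 \cdot 3 = 6$)
$h{\left(r \right)} = 3 - \frac{2 + r}{4 + r}$ ($h{\left(r \right)} = 3 - \frac{r + 2}{r + 4} = 3 - \frac{2 + r}{4 + r}$)
$k{\left(V \right)} = V \left(6 + V\right)$ ($k{\left(V \right)} = \left(V + 0\right) \left(V + 6\right) = V \left(6 + V\right)$)
$42 - 4 h{\left(3 \right)} 2 k{\left(-4 \right)} = 42 - 4 \frac{2 \left(5 + 3\right)}{4 + 3} \cdot 2 \left(- 4 \left(6 - 4\right)\right) = 42 - 4 \cdot 2 \cdot \frac{1}{7} \cdot 8 \cdot 2 \left(\left(-4\right) 2\right) = 42 - 4 \cdot 2 \cdot \frac{1}{7} \cdot 8 \cdot 2 \left(-8\right) = 42 \left(-4\right) \frac{16}{7} \cdot 2 \left(-8\right) = 42 \left(\left(- \frac{64}{7}\right) 2\right) \left(-8\right) = 42 \left(- \frac{128}{7}\right) \left(-8\right) = \left(-768\right) \left(-8\right) = 6144$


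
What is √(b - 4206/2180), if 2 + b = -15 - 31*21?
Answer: I*√795943070/1090 ≈ 25.883*I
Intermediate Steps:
b = -668 (b = -2 + (-15 - 31*21) = -2 + (-15 - 651) = -2 - 666 = -668)
√(b - 4206/2180) = √(-668 - 4206/2180) = √(-668 - 4206*1/2180) = √(-668 - 2103/1090) = √(-730223/1090) = I*√795943070/1090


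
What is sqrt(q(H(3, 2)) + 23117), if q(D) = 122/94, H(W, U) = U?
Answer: 4*sqrt(3191770)/47 ≈ 152.05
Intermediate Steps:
q(D) = 61/47 (q(D) = 122*(1/94) = 61/47)
sqrt(q(H(3, 2)) + 23117) = sqrt(61/47 + 23117) = sqrt(1086560/47) = 4*sqrt(3191770)/47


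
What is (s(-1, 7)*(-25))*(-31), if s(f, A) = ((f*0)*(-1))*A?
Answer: 0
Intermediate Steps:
s(f, A) = 0 (s(f, A) = (0*(-1))*A = 0*A = 0)
(s(-1, 7)*(-25))*(-31) = (0*(-25))*(-31) = 0*(-31) = 0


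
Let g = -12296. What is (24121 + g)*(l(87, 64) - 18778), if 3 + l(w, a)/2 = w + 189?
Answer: -215593400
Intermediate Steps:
l(w, a) = 372 + 2*w (l(w, a) = -6 + 2*(w + 189) = -6 + 2*(189 + w) = -6 + (378 + 2*w) = 372 + 2*w)
(24121 + g)*(l(87, 64) - 18778) = (24121 - 12296)*((372 + 2*87) - 18778) = 11825*((372 + 174) - 18778) = 11825*(546 - 18778) = 11825*(-18232) = -215593400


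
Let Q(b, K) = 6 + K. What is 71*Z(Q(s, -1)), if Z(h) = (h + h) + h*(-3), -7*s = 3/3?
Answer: -355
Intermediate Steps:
s = -⅐ (s = -3/(7*3) = -⅐*1 = -⅐ ≈ -0.14286)
Z(h) = -h (Z(h) = 2*h - 3*h = -h)
71*Z(Q(s, -1)) = 71*(-(6 - 1)) = 71*(-1*5) = 71*(-5) = -355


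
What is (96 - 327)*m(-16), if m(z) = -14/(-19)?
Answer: -3234/19 ≈ -170.21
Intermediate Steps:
m(z) = 14/19 (m(z) = -14*(-1/19) = 14/19)
(96 - 327)*m(-16) = (96 - 327)*(14/19) = -231*14/19 = -3234/19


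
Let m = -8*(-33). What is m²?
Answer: 69696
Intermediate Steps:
m = 264
m² = 264² = 69696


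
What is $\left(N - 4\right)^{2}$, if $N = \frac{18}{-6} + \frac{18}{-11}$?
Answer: $\frac{9025}{121} \approx 74.587$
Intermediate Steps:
$N = - \frac{51}{11}$ ($N = 18 \left(- \frac{1}{6}\right) + 18 \left(- \frac{1}{11}\right) = -3 - \frac{18}{11} = - \frac{51}{11} \approx -4.6364$)
$\left(N - 4\right)^{2} = \left(- \frac{51}{11} - 4\right)^{2} = \left(- \frac{95}{11}\right)^{2} = \frac{9025}{121}$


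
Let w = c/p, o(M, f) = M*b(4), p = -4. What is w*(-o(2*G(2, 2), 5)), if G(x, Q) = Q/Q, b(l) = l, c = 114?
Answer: 228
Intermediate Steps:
G(x, Q) = 1
o(M, f) = 4*M (o(M, f) = M*4 = 4*M)
w = -57/2 (w = 114/(-4) = 114*(-¼) = -57/2 ≈ -28.500)
w*(-o(2*G(2, 2), 5)) = -(-57)*4*(2*1)/2 = -(-57)*4*2/2 = -(-57)*8/2 = -57/2*(-8) = 228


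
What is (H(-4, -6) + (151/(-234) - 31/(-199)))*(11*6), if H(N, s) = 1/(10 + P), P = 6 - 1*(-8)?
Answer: -917609/31044 ≈ -29.558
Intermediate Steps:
P = 14 (P = 6 + 8 = 14)
H(N, s) = 1/24 (H(N, s) = 1/(10 + 14) = 1/24)
(H(-4, -6) + (151/(-234) - 31/(-199)))*(11*6) = (1/24 + (151/(-234) - 31/(-199)))*(11*6) = (1/24 + (151*(-1/234) - 31*(-1/199)))*66 = (1/24 + (-151/234 + 31/199))*66 = (1/24 - 22795/46566)*66 = -83419/186264*66 = -917609/31044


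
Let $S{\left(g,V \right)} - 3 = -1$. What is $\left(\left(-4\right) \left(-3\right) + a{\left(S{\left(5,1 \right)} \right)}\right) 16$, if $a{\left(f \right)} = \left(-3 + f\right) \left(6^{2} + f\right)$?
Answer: $-416$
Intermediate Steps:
$S{\left(g,V \right)} = 2$ ($S{\left(g,V \right)} = 3 - 1 = 2$)
$a{\left(f \right)} = \left(-3 + f\right) \left(36 + f\right)$
$\left(\left(-4\right) \left(-3\right) + a{\left(S{\left(5,1 \right)} \right)}\right) 16 = \left(\left(-4\right) \left(-3\right) + \left(-108 + 2^{2} + 33 \cdot 2\right)\right) 16 = \left(12 + \left(-108 + 4 + 66\right)\right) 16 = \left(12 - 38\right) 16 = \left(-26\right) 16 = -416$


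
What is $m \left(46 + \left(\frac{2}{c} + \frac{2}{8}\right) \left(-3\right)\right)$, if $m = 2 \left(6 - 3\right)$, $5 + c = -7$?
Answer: $\frac{549}{2} \approx 274.5$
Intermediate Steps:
$c = -12$ ($c = -5 - 7 = -12$)
$m = 6$ ($m = 2 \cdot 3 = 6$)
$m \left(46 + \left(\frac{2}{c} + \frac{2}{8}\right) \left(-3\right)\right) = 6 \left(46 + \left(\frac{2}{-12} + \frac{2}{8}\right) \left(-3\right)\right) = 6 \left(46 + \left(2 \left(- \frac{1}{12}\right) + 2 \cdot \frac{1}{8}\right) \left(-3\right)\right) = 6 \left(46 + \left(- \frac{1}{6} + \frac{1}{4}\right) \left(-3\right)\right) = 6 \left(46 + \frac{1}{12} \left(-3\right)\right) = 6 \left(46 - \frac{1}{4}\right) = 6 \cdot \frac{183}{4} = \frac{549}{2}$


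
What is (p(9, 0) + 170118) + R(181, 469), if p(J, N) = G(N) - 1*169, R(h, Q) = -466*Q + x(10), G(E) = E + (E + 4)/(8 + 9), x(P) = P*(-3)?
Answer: -826791/17 ≈ -48635.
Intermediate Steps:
x(P) = -3*P
G(E) = 4/17 + 18*E/17 (G(E) = E + (4 + E)/17 = E + (4 + E)*(1/17) = E + (4/17 + E/17) = 4/17 + 18*E/17)
R(h, Q) = -30 - 466*Q (R(h, Q) = -466*Q - 3*10 = -466*Q - 30 = -30 - 466*Q)
p(J, N) = -2869/17 + 18*N/17 (p(J, N) = (4/17 + 18*N/17) - 1*169 = (4/17 + 18*N/17) - 169 = -2869/17 + 18*N/17)
(p(9, 0) + 170118) + R(181, 469) = ((-2869/17 + (18/17)*0) + 170118) + (-30 - 466*469) = ((-2869/17 + 0) + 170118) + (-30 - 218554) = (-2869/17 + 170118) - 218584 = 2889137/17 - 218584 = -826791/17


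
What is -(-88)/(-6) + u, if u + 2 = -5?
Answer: -65/3 ≈ -21.667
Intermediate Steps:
u = -7 (u = -2 - 5 = -7)
-(-88)/(-6) + u = -(-88)/(-6) - 7 = -(-88)*(-1)/6 - 7 = -11*4/3 - 7 = -44/3 - 7 = -65/3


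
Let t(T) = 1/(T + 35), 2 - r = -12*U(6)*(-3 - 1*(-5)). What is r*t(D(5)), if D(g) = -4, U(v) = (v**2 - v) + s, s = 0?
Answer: 722/31 ≈ 23.290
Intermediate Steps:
U(v) = v**2 - v (U(v) = (v**2 - v) + 0 = v**2 - v)
r = 722 (r = 2 - (-12)*(6*(-1 + 6))*(-3 - 1*(-5)) = 2 - (-12)*(6*5)*(-3 + 5) = 2 - (-12)*30*2 = 2 - (-12)*60 = 2 - 1*(-720) = 2 + 720 = 722)
t(T) = 1/(35 + T)
r*t(D(5)) = 722/(35 - 4) = 722/31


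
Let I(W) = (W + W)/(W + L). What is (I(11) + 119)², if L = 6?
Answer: 4182025/289 ≈ 14471.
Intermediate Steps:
I(W) = 2*W/(6 + W) (I(W) = (W + W)/(W + 6) = (2*W)/(6 + W) = 2*W/(6 + W))
(I(11) + 119)² = (2*11/(6 + 11) + 119)² = (2*11/17 + 119)² = (2*11*(1/17) + 119)² = (22/17 + 119)² = (2045/17)² = 4182025/289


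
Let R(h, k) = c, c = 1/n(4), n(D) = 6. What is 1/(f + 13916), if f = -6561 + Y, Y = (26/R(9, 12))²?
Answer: 1/31691 ≈ 3.1555e-5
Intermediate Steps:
c = ⅙ (c = 1/6 = ⅙ ≈ 0.16667)
R(h, k) = ⅙
Y = 24336 (Y = (26/(⅙))² = (26*6)² = 156² = 24336)
f = 17775 (f = -6561 + 24336 = 17775)
1/(f + 13916) = 1/(17775 + 13916) = 1/31691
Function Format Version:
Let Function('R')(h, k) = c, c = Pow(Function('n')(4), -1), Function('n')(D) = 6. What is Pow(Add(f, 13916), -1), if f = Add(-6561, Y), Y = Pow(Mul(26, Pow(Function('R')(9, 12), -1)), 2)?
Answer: Rational(1, 31691) ≈ 3.1555e-5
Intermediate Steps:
c = Rational(1, 6) (c = Pow(6, -1) = Rational(1, 6) ≈ 0.16667)
Function('R')(h, k) = Rational(1, 6)
Y = 24336 (Y = Pow(Mul(26, Pow(Rational(1, 6), -1)), 2) = Pow(Mul(26, 6), 2) = Pow(156, 2) = 24336)
f = 17775 (f = Add(-6561, 24336) = 17775)
Pow(Add(f, 13916), -1) = Pow(Add(17775, 13916), -1) = Pow(31691, -1) = Rational(1, 31691)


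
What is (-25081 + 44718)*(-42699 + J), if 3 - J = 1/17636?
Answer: -14786398983509/17636 ≈ -8.3842e+8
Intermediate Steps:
J = 52907/17636 (J = 3 - 1/17636 = 52907/17636 ≈ 2.9999)
(-25081 + 44718)*(-42699 + J) = (-25081 + 44718)*(-42699 + 52907/17636) = 19637*(-752986657/17636) = -14786398983509/17636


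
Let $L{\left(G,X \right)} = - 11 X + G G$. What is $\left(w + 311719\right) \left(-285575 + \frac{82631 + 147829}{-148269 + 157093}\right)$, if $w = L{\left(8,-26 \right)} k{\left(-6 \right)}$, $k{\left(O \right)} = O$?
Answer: $- \frac{195035459011865}{2206} \approx -8.8411 \cdot 10^{10}$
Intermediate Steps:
$L{\left(G,X \right)} = G^{2} - 11 X$ ($L{\left(G,X \right)} = - 11 X + G^{2} = G^{2} - 11 X$)
$w = -2100$ ($w = \left(8^{2} - -286\right) \left(-6\right) = \left(64 + 286\right) \left(-6\right) = 350 \left(-6\right) = -2100$)
$\left(w + 311719\right) \left(-285575 + \frac{82631 + 147829}{-148269 + 157093}\right) = \left(-2100 + 311719\right) \left(-285575 + \frac{82631 + 147829}{-148269 + 157093}\right) = 309619 \left(-285575 + \frac{230460}{8824}\right) = 309619 \left(-285575 + 230460 \cdot \frac{1}{8824}\right) = 309619 \left(-285575 + \frac{57615}{2206}\right) = 309619 \left(- \frac{629920835}{2206}\right) = - \frac{195035459011865}{2206}$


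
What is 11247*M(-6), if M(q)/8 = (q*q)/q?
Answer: -539856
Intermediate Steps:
M(q) = 8*q (M(q) = 8*((q*q)/q) = 8*(q²/q) = 8*q)
11247*M(-6) = 11247*(8*(-6)) = 11247*(-48) = -539856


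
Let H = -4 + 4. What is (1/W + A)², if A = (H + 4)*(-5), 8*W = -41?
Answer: 685584/1681 ≈ 407.84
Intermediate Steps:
W = -41/8 (W = (⅛)*(-41) = -41/8 ≈ -5.1250)
H = 0
A = -20 (A = (0 + 4)*(-5) = 4*(-5) = -20)
(1/W + A)² = (1/(-41/8) - 20)² = (-8/41 - 20)² = (-828/41)² = 685584/1681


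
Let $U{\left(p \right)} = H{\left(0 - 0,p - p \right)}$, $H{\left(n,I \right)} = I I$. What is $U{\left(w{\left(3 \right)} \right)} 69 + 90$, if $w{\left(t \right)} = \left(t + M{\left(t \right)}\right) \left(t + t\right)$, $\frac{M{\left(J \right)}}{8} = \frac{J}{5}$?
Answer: $90$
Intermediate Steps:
$M{\left(J \right)} = \frac{8 J}{5}$ ($M{\left(J \right)} = 8 \frac{J}{5} = \frac{8 J}{5}$)
$H{\left(n,I \right)} = I^{2}$
$w{\left(t \right)} = \frac{26 t^{2}}{5}$ ($w{\left(t \right)} = \left(t + \frac{8 t}{5}\right) \left(t + t\right) = \frac{13 t}{5} \cdot 2 t = \frac{26 t^{2}}{5}$)
$U{\left(p \right)} = 0$ ($U{\left(p \right)} = \left(p - p\right)^{2} = 0^{2} = 0$)
$U{\left(w{\left(3 \right)} \right)} 69 + 90 = 0 \cdot 69 + 90 = 0 + 90 = 90$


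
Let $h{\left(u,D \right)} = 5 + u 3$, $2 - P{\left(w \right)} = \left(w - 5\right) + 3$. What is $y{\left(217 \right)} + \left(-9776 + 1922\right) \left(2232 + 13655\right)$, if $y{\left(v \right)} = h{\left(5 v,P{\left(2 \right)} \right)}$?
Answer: $-124773238$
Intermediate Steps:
$P{\left(w \right)} = 4 - w$ ($P{\left(w \right)} = 2 - \left(\left(w - 5\right) + 3\right) = 2 - \left(\left(-5 + w\right) + 3\right) = 2 - \left(-2 + w\right) = 4 - w$)
$h{\left(u,D \right)} = 5 + 3 u$
$y{\left(v \right)} = 5 + 15 v$ ($y{\left(v \right)} = 5 + 3 \cdot 5 v = 5 + 15 v$)
$y{\left(217 \right)} + \left(-9776 + 1922\right) \left(2232 + 13655\right) = \left(5 + 15 \cdot 217\right) + \left(-9776 + 1922\right) \left(2232 + 13655\right) = \left(5 + 3255\right) - 124776498 = 3260 - 124776498 = -124773238$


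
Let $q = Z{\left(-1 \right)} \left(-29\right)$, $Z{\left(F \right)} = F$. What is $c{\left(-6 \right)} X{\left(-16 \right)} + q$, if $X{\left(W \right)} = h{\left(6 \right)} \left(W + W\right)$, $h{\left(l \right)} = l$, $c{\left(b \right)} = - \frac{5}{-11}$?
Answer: $- \frac{641}{11} \approx -58.273$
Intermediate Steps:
$c{\left(b \right)} = \frac{5}{11}$ ($c{\left(b \right)} = \left(-5\right) \left(- \frac{1}{11}\right) = \frac{5}{11}$)
$q = 29$ ($q = \left(-1\right) \left(-29\right) = 29$)
$X{\left(W \right)} = 12 W$ ($X{\left(W \right)} = 6 \left(W + W\right) = 6 \cdot 2 W = 12 W$)
$c{\left(-6 \right)} X{\left(-16 \right)} + q = \frac{5 \cdot 12 \left(-16\right)}{11} + 29 = \frac{5}{11} \left(-192\right) + 29 = - \frac{960}{11} + 29 = - \frac{641}{11}$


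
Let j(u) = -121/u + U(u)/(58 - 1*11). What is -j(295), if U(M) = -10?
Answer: 8637/13865 ≈ 0.62294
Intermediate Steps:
j(u) = -10/47 - 121/u (j(u) = -121/u - 10/(58 - 1*11) = -121/u - 10/(58 - 11) = -121/u - 10/47 = -10/47 - 121/u)
-j(295) = -(-10/47 - 121/295) = -1*(-8637/13865) = 8637/13865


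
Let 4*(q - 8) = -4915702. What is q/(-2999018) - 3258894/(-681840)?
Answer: 884283906191/170404202760 ≈ 5.1893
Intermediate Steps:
q = -2457835/2 (q = 8 + (1/4)*(-4915702) = 8 - 2457851/2 = -2457835/2 ≈ -1.2289e+6)
q/(-2999018) - 3258894/(-681840) = -2457835/2/(-2999018) - 3258894/(-681840) = -2457835/2*(-1/2999018) - 3258894*(-1/681840) = 2457835/5998036 + 543149/113640 = 884283906191/170404202760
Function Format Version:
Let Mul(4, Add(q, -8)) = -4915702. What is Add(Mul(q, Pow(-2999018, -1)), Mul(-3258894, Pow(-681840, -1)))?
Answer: Rational(884283906191, 170404202760) ≈ 5.1893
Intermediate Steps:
q = Rational(-2457835, 2) (q = Add(8, Mul(Rational(1, 4), -4915702)) = Add(8, Rational(-2457851, 2)) = Rational(-2457835, 2) ≈ -1.2289e+6)
Add(Mul(q, Pow(-2999018, -1)), Mul(-3258894, Pow(-681840, -1))) = Add(Mul(Rational(-2457835, 2), Pow(-2999018, -1)), Mul(-3258894, Pow(-681840, -1))) = Add(Mul(Rational(-2457835, 2), Rational(-1, 2999018)), Mul(-3258894, Rational(-1, 681840))) = Add(Rational(2457835, 5998036), Rational(543149, 113640)) = Rational(884283906191, 170404202760)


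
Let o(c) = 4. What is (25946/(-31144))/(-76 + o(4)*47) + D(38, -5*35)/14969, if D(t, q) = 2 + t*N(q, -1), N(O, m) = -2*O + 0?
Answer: 23005346491/26106894016 ≈ 0.88120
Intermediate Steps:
N(O, m) = -2*O
D(t, q) = 2 - 2*q*t (D(t, q) = 2 + t*(-2*q) = 2 - 2*q*t)
(25946/(-31144))/(-76 + o(4)*47) + D(38, -5*35)/14969 = (25946/(-31144))/(-76 + 4*47) + (2 - 2*(-5*35)*38)/14969 = (25946*(-1/31144))/(-76 + 188) + (2 - 2*(-175)*38)*(1/14969) = -12973/15572/112 + (2 + 13300)*(1/14969) = -12973/15572*1/112 + 13302*(1/14969) = -12973/1744064 + 13302/14969 = 23005346491/26106894016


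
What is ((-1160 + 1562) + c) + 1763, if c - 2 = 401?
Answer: 2568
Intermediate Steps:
c = 403 (c = 2 + 401 = 403)
((-1160 + 1562) + c) + 1763 = ((-1160 + 1562) + 403) + 1763 = (402 + 403) + 1763 = 805 + 1763 = 2568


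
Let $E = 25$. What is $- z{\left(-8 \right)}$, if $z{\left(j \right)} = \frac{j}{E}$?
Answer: $\frac{8}{25} \approx 0.32$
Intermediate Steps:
$z{\left(j \right)} = \frac{j}{25}$
$- z{\left(-8 \right)} = - \frac{-8}{25} = \left(-1\right) \left(- \frac{8}{25}\right) = \frac{8}{25}$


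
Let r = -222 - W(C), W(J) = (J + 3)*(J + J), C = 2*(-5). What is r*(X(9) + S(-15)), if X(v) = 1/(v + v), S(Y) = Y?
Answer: 48689/9 ≈ 5409.9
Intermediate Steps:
C = -10
X(v) = 1/(2*v)
W(J) = 2*J*(3 + J) (W(J) = (3 + J)*(2*J) = 2*J*(3 + J))
r = -362 (r = -222 - 2*(-10)*(3 - 10) = -222 - 2*(-10)*(-7) = -222 - 1*140 = -222 - 140 = -362)
r*(X(9) + S(-15)) = -362*((½)/9 - 15) = -362*((½)*(⅑) - 15) = -362*(1/18 - 15) = -362*(-269/18) = 48689/9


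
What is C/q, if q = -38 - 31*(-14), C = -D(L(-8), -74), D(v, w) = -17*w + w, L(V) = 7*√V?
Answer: -296/99 ≈ -2.9899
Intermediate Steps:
D(v, w) = -16*w
C = -1184 (C = -(-16)*(-74) = -1*1184 = -1184)
q = 396 (q = -38 + 434 = 396)
C/q = -1184/396 = -1184*1/396 = -296/99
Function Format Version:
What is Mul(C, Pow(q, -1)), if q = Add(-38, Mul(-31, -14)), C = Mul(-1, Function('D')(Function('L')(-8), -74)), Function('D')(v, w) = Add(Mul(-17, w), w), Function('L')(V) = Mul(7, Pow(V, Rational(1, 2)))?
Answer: Rational(-296, 99) ≈ -2.9899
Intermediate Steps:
Function('D')(v, w) = Mul(-16, w)
C = -1184 (C = Mul(-1, Mul(-16, -74)) = Mul(-1, 1184) = -1184)
q = 396 (q = Add(-38, 434) = 396)
Mul(C, Pow(q, -1)) = Mul(-1184, Pow(396, -1)) = Mul(-1184, Rational(1, 396)) = Rational(-296, 99)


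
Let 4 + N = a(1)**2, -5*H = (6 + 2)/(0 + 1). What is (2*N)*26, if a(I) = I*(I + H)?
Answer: -4732/25 ≈ -189.28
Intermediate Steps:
H = -8/5 (H = -(6 + 2)/(5*(0 + 1)) = -8/(5*1) = -8/5 ≈ -1.6000)
a(I) = I*(-8/5 + I) (a(I) = I*(I - 8/5) = I*(-8/5 + I))
N = -91/25 (N = -4 + ((1/5)*1*(-8 + 5*1))**2 = -4 + ((1/5)*1*(-8 + 5))**2 = -4 + ((1/5)*1*(-3))**2 = -4 + (-3/5)**2 = -4 + 9/25 = -91/25 ≈ -3.6400)
(2*N)*26 = (2*(-91/25))*26 = -182/25*26 = -4732/25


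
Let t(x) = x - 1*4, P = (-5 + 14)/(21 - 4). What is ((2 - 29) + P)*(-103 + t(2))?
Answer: 47250/17 ≈ 2779.4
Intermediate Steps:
P = 9/17 ≈ 0.52941
t(x) = -4 + x (t(x) = x - 4 = -4 + x)
((2 - 29) + P)*(-103 + t(2)) = ((2 - 29) + 9/17)*(-103 + (-4 + 2)) = (-27 + 9/17)*(-103 - 2) = -450/17*(-105) = 47250/17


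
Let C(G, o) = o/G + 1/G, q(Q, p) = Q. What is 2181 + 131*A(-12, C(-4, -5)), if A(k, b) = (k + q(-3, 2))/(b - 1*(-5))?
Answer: 3707/2 ≈ 1853.5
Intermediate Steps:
C(G, o) = 1/G + o/G (C(G, o) = o/G + 1/G = 1/G + o/G)
A(k, b) = (-3 + k)/(5 + b) (A(k, b) = (k - 3)/(b - 1*(-5)) = (-3 + k)/(b + 5) = (-3 + k)/(5 + b))
2181 + 131*A(-12, C(-4, -5)) = 2181 + 131*((-3 - 12)/(5 + (1 - 5)/(-4))) = 2181 + 131*(-15/(5 - ¼*(-4))) = 2181 + 131*(-15/(5 + 1)) = 2181 + 131*(-15/6) = 2181 + 131*((⅙)*(-15)) = 2181 + 131*(-5/2) = 2181 - 655/2 = 3707/2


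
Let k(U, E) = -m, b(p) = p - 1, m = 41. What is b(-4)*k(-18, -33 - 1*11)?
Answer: 205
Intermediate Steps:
b(p) = -1 + p
k(U, E) = -41 (k(U, E) = -1*41 = -41)
b(-4)*k(-18, -33 - 1*11) = (-1 - 4)*(-41) = -5*(-41) = 205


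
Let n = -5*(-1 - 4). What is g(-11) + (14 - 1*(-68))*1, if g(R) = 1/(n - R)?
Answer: 2953/36 ≈ 82.028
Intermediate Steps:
n = 25 (n = -5*(-5) = 25)
g(R) = 1/(25 - R)
g(-11) + (14 - 1*(-68))*1 = -1/(-25 - 11) + (14 - 1*(-68))*1 = -1/(-36) + (14 + 68)*1 = -1*(-1/36) + 82*1 = 1/36 + 82 = 2953/36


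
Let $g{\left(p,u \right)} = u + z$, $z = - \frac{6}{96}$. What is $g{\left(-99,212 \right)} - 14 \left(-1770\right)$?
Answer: $\frac{399871}{16} \approx 24992.0$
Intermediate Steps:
$z = - \frac{1}{16}$ ($z = \left(-6\right) \frac{1}{96} = - \frac{1}{16} \approx -0.0625$)
$g{\left(p,u \right)} = - \frac{1}{16} + u$ ($g{\left(p,u \right)} = u - \frac{1}{16} = - \frac{1}{16} + u$)
$g{\left(-99,212 \right)} - 14 \left(-1770\right) = \left(- \frac{1}{16} + 212\right) - 14 \left(-1770\right) = \frac{3391}{16} - -24780 = \frac{3391}{16} + 24780 = \frac{399871}{16}$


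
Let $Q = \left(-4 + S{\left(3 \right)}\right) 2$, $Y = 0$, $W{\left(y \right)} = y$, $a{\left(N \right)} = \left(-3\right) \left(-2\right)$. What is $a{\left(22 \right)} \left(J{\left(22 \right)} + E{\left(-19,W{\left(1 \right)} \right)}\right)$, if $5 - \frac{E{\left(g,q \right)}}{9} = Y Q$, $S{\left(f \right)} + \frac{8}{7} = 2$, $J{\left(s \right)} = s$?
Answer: $402$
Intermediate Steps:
$a{\left(N \right)} = 6$
$S{\left(f \right)} = \frac{6}{7}$ ($S{\left(f \right)} = - \frac{8}{7} + 2 = \frac{6}{7}$)
$Q = - \frac{44}{7}$ ($Q = \left(-4 + \frac{6}{7}\right) 2 = \left(- \frac{22}{7}\right) 2 = - \frac{44}{7} \approx -6.2857$)
$E{\left(g,q \right)} = 45$ ($E{\left(g,q \right)} = 45 - 9 \cdot 0 \left(- \frac{44}{7}\right) = 45 - 0 = 45 + 0 = 45$)
$a{\left(22 \right)} \left(J{\left(22 \right)} + E{\left(-19,W{\left(1 \right)} \right)}\right) = 6 \left(22 + 45\right) = 6 \cdot 67 = 402$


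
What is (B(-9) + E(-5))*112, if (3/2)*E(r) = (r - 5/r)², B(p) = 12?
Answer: 7616/3 ≈ 2538.7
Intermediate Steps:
E(r) = 2*(r - 5/r)²/3
(B(-9) + E(-5))*112 = (12 + (⅔)*(-5 + (-5)²)²/(-5)²)*112 = (12 + (⅔)*(1/25)*(-5 + 25)²)*112 = (12 + (⅔)*(1/25)*20²)*112 = (12 + (⅔)*(1/25)*400)*112 = (12 + 32/3)*112 = (68/3)*112 = 7616/3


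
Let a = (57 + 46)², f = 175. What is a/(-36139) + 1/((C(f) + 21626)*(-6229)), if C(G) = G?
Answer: -1440685569400/4907619425631 ≈ -0.29356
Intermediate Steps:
a = 10609 (a = 103² = 10609)
a/(-36139) + 1/((C(f) + 21626)*(-6229)) = 10609/(-36139) + 1/((175 + 21626)*(-6229)) = 10609*(-1/36139) - 1/6229/21801 = -10609/36139 + (1/21801)*(-1/6229) = -10609/36139 - 1/135798429 = -1440685569400/4907619425631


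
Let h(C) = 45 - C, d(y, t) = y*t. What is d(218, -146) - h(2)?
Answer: -31871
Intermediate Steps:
d(y, t) = t*y
d(218, -146) - h(2) = -146*218 - (45 - 1*2) = -31828 - (45 - 2) = -31828 - 1*43 = -31828 - 43 = -31871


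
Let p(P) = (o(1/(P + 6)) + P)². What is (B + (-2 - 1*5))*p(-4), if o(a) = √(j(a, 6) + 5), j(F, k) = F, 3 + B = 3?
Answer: -301/2 + 28*√22 ≈ -19.168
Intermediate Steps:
B = 0 (B = -3 + 3 = 0)
o(a) = √(5 + a) (o(a) = √(a + 5) = √(5 + a))
p(P) = (P + √(5 + 1/(6 + P)))² (p(P) = (√(5 + 1/(P + 6)) + P)² = (√(5 + 1/(6 + P)) + P)² = (P + √(5 + 1/(6 + P)))²)
(B + (-2 - 1*5))*p(-4) = (0 + (-2 - 1*5))*(-4 + √((31 + 5*(-4))/(6 - 4)))² = (0 + (-2 - 5))*(-4 + √((31 - 20)/2))² = (0 - 7)*(-4 + √((½)*11))² = -7*(-4 + √(11/2))² = -7*(-4 + √22/2)²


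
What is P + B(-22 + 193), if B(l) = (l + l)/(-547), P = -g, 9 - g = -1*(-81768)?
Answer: 44721831/547 ≈ 81758.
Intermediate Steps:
g = -81759 (g = 9 - (-1)*(-81768) = 9 - 1*81768 = 9 - 81768 = -81759)
P = 81759 (P = -1*(-81759) = 81759)
B(l) = -2*l/547
P + B(-22 + 193) = 81759 - 2*(-22 + 193)/547 = 81759 - 2/547*171 = 81759 - 342/547 = 44721831/547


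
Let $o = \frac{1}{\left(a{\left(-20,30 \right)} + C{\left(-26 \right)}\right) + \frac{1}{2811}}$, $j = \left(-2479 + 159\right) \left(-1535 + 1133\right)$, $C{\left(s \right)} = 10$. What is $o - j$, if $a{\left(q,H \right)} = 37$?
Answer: $- \frac{123218528709}{132118} \approx -9.3264 \cdot 10^{5}$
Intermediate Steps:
$j = 932640$ ($j = \left(-2320\right) \left(-402\right) = 932640$)
$o = \frac{2811}{132118}$ ($o = \frac{1}{\left(37 + 10\right) + \frac{1}{2811}} = \frac{1}{47 + \frac{1}{2811}} = \frac{1}{\frac{132118}{2811}} = \frac{2811}{132118} \approx 0.021276$)
$o - j = \frac{2811}{132118} - 932640 = - \frac{123218528709}{132118}$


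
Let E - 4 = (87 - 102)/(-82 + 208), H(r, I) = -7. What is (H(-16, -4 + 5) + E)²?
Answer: 17161/1764 ≈ 9.7285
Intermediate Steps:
E = 163/42 (E = 4 + (87 - 102)/(-82 + 208) = 4 - 15/126 = 4 - 15*1/126 = 4 - 5/42 = 163/42 ≈ 3.8810)
(H(-16, -4 + 5) + E)² = (-7 + 163/42)² = (-131/42)² = 17161/1764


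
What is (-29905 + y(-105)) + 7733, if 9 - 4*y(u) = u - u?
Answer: -88679/4 ≈ -22170.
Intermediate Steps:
y(u) = 9/4 (y(u) = 9/4 - (u - u)/4 = 9/4 - 1/4*0 = 9/4 + 0 = 9/4)
(-29905 + y(-105)) + 7733 = (-29905 + 9/4) + 7733 = -119611/4 + 7733 = -88679/4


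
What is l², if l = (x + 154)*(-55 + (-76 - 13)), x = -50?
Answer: 224280576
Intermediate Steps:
l = -14976 (l = (-50 + 154)*(-55 + (-76 - 13)) = 104*(-55 - 89) = 104*(-144) = -14976)
l² = (-14976)² = 224280576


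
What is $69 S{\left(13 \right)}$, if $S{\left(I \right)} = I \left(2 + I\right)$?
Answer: $13455$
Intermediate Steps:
$69 S{\left(13 \right)} = 69 \cdot 13 \left(2 + 13\right) = 69 \cdot 13 \cdot 15 = 69 \cdot 195 = 13455$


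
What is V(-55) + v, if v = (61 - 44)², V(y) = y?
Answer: 234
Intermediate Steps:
v = 289 (v = 17² = 289)
V(-55) + v = -55 + 289 = 234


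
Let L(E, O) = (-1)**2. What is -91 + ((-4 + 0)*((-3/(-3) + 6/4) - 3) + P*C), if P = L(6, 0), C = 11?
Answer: -78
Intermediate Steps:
L(E, O) = 1
P = 1
-91 + ((-4 + 0)*((-3/(-3) + 6/4) - 3) + P*C) = -91 + ((-4 + 0)*((-3/(-3) + 6/4) - 3) + 1*11) = -91 + (-4*((-3*(-1/3) + 6*(1/4)) - 3) + 11) = -91 + (-4*((1 + 3/2) - 3) + 11) = -91 + (-4*(5/2 - 3) + 11) = -91 + (-4*(-1/2) + 11) = -91 + (2 + 11) = -91 + 13 = -78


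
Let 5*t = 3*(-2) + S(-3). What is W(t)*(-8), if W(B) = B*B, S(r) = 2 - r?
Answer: -8/25 ≈ -0.32000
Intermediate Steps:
t = -⅕ (t = (3*(-2) + (2 - 1*(-3)))/5 = (-6 + (2 + 3))/5 = (-6 + 5)/5 = (⅕)*(-1) = -⅕ ≈ -0.20000)
W(B) = B²
W(t)*(-8) = (-⅕)²*(-8) = (1/25)*(-8) = -8/25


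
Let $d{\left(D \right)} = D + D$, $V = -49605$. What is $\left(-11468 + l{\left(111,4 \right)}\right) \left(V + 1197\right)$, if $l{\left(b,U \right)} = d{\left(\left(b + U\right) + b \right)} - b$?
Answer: $538635816$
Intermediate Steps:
$d{\left(D \right)} = 2 D$
$l{\left(b,U \right)} = 2 U + 3 b$ ($l{\left(b,U \right)} = 2 \left(\left(b + U\right) + b\right) - b = 2 \left(\left(U + b\right) + b\right) - b = 2 \left(U + 2 b\right) - b = \left(2 U + 4 b\right) - b = 2 U + 3 b$)
$\left(-11468 + l{\left(111,4 \right)}\right) \left(V + 1197\right) = \left(-11468 + \left(2 \cdot 4 + 3 \cdot 111\right)\right) \left(-49605 + 1197\right) = \left(-11468 + \left(8 + 333\right)\right) \left(-48408\right) = \left(-11468 + 341\right) \left(-48408\right) = \left(-11127\right) \left(-48408\right) = 538635816$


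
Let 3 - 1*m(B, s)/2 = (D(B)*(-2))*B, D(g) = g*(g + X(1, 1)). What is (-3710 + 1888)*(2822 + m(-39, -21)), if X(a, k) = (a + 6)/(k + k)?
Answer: 388366588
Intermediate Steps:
X(a, k) = (6 + a)/(2*k) (X(a, k) = (6 + a)/((2*k)) = (6 + a)*(1/(2*k)) = (6 + a)/(2*k))
D(g) = g*(7/2 + g) (D(g) = g*(g + (½)*(6 + 1)/1) = g*(g + (½)*1*7) = g*(g + 7/2) = g*(7/2 + g))
m(B, s) = 6 + 2*B²*(7 + 2*B) (m(B, s) = 6 - 2*(B*(7 + 2*B)/2)*(-2)*B = 6 - 2*(-B*(7 + 2*B))*B = 6 - (-2)*B²*(7 + 2*B) = 6 + 2*B²*(7 + 2*B))
(-3710 + 1888)*(2822 + m(-39, -21)) = (-3710 + 1888)*(2822 + (6 + 2*(-39)²*(7 + 2*(-39)))) = -1822*(2822 + (6 + 2*1521*(7 - 78))) = -1822*(2822 + (6 + 2*1521*(-71))) = -1822*(2822 + (6 - 215982)) = -1822*(2822 - 215976) = -1822*(-213154) = 388366588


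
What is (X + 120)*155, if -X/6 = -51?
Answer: 66030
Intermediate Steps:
X = 306 (X = -6*(-51) = 306)
(X + 120)*155 = (306 + 120)*155 = 426*155 = 66030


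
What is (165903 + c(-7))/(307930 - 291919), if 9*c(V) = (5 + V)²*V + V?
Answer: 1493092/144099 ≈ 10.362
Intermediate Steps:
c(V) = V/9 + V*(5 + V)²/9 (c(V) = ((5 + V)²*V + V)/9 = (V*(5 + V)² + V)/9 = (V + V*(5 + V)²)/9 = V/9 + V*(5 + V)²/9)
(165903 + c(-7))/(307930 - 291919) = (165903 + (⅑)*(-7)*(1 + (5 - 7)²))/(307930 - 291919) = (165903 + (⅑)*(-7)*(1 + (-2)²))/16011 = (165903 + (⅑)*(-7)*(1 + 4))*(1/16011) = (165903 + (⅑)*(-7)*5)*(1/16011) = (165903 - 35/9)*(1/16011) = (1493092/9)*(1/16011) = 1493092/144099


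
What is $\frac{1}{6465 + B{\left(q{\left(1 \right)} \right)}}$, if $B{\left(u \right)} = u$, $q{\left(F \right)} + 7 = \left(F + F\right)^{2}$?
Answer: $\frac{1}{6462} \approx 0.00015475$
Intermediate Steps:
$q{\left(F \right)} = -7 + 4 F^{2}$ ($q{\left(F \right)} = -7 + \left(F + F\right)^{2} = -7 + \left(2 F\right)^{2} = -7 + 4 F^{2}$)
$\frac{1}{6465 + B{\left(q{\left(1 \right)} \right)}} = \frac{1}{6465 - \left(7 - 4 \cdot 1^{2}\right)} = \frac{1}{6465 + \left(-7 + 4 \cdot 1\right)} = \frac{1}{6465 + \left(-7 + 4\right)} = \frac{1}{6465 - 3} = \frac{1}{6462}$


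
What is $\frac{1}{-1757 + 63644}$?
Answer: $\frac{1}{61887} \approx 1.6158 \cdot 10^{-5}$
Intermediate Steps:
$\frac{1}{-1757 + 63644} = \frac{1}{61887}$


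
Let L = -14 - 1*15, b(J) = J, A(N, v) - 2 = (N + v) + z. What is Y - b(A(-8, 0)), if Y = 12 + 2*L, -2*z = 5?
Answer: -75/2 ≈ -37.500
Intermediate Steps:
z = -5/2 (z = -½*5 = -5/2 ≈ -2.5000)
A(N, v) = -½ + N + v (A(N, v) = 2 + ((N + v) - 5/2) = 2 + (-5/2 + N + v) = -½ + N + v)
L = -29 (L = -14 - 15 = -29)
Y = -46 (Y = 12 + 2*(-29) = 12 - 58 = -46)
Y - b(A(-8, 0)) = -46 - (-½ - 8 + 0) = -46 - 1*(-17/2) = -46 + 17/2 = -75/2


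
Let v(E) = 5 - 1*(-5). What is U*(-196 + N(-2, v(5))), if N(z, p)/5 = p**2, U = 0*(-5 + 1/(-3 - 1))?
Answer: 0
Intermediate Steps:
v(E) = 10 (v(E) = 5 + 5 = 10)
U = 0 (U = 0*(-5 + 1/(-4)) = 0*(-5 - 1/4) = 0*(-21/4) = 0)
N(z, p) = 5*p**2
U*(-196 + N(-2, v(5))) = 0*(-196 + 5*10**2) = 0*(-196 + 5*100) = 0*(-196 + 500) = 0*304 = 0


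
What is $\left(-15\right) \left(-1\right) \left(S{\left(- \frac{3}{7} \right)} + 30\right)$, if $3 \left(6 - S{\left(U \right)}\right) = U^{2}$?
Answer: $\frac{26415}{49} \approx 539.08$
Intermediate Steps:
$S{\left(U \right)} = 6 - \frac{U^{2}}{3}$
$\left(-15\right) \left(-1\right) \left(S{\left(- \frac{3}{7} \right)} + 30\right) = \left(-15\right) \left(-1\right) \left(\left(6 - \frac{\left(- \frac{3}{7}\right)^{2}}{3}\right) + 30\right) = 15 \left(\left(6 - \frac{\left(\left(-3\right) \frac{1}{7}\right)^{2}}{3}\right) + 30\right) = 15 \left(\left(6 - \frac{\left(- \frac{3}{7}\right)^{2}}{3}\right) + 30\right) = 15 \left(\left(6 - \frac{3}{49}\right) + 30\right) = 15 \left(\frac{291}{49} + 30\right) = 15 \cdot \frac{1761}{49} = \frac{26415}{49}$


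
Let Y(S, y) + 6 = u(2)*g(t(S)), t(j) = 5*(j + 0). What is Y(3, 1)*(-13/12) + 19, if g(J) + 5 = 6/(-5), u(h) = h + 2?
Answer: 1571/30 ≈ 52.367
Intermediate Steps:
t(j) = 5*j
u(h) = 2 + h
g(J) = -31/5 (g(J) = -5 + 6/(-5) = -5 + 6*(-⅕) = -5 - 6/5 = -31/5)
Y(S, y) = -154/5 (Y(S, y) = -6 + (2 + 2)*(-31/5) = -6 + 4*(-31/5) = -6 - 124/5 = -154/5)
Y(3, 1)*(-13/12) + 19 = -(-2002)/(5*12) + 19 = -154/5*(-13/12) + 19 = 1001/30 + 19 = 1571/30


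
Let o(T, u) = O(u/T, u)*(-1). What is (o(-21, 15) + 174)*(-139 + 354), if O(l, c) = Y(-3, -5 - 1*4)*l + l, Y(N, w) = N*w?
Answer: 41710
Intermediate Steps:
O(l, c) = 28*l (O(l, c) = (-3*(-5 - 1*4))*l + l = (-3*(-5 - 4))*l + l = (-3*(-9))*l + l = 27*l + l = 28*l)
o(T, u) = -28*u/T (o(T, u) = (28*(u/T))*(-1) = (28*u/T)*(-1) = -28*u/T)
(o(-21, 15) + 174)*(-139 + 354) = (-28*15/(-21) + 174)*(-139 + 354) = (-28*15*(-1/21) + 174)*215 = (20 + 174)*215 = 194*215 = 41710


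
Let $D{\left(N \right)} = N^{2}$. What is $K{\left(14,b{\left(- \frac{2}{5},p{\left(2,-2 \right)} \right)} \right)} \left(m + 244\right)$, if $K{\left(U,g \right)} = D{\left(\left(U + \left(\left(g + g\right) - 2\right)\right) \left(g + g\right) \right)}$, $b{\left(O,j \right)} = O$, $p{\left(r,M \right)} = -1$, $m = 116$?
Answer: $\frac{3612672}{125} \approx 28901.0$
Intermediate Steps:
$K{\left(U,g \right)} = 4 g^{2} \left(-2 + U + 2 g\right)^{2}$ ($K{\left(U,g \right)} = \left(\left(U + \left(\left(g + g\right) - 2\right)\right) \left(g + g\right)\right)^{2} = \left(\left(U + \left(2 g - 2\right)\right) 2 g\right)^{2} = \left(\left(U + \left(-2 + 2 g\right)\right) 2 g\right)^{2} = \left(\left(-2 + U + 2 g\right) 2 g\right)^{2} = \left(2 g \left(-2 + U + 2 g\right)\right)^{2} = 4 g^{2} \left(-2 + U + 2 g\right)^{2}$)
$K{\left(14,b{\left(- \frac{2}{5},p{\left(2,-2 \right)} \right)} \right)} \left(m + 244\right) = 4 \left(- \frac{2}{5}\right)^{2} \left(-2 + 14 + 2 \left(- \frac{2}{5}\right)\right)^{2} \left(116 + 244\right) = 4 \left(\left(-2\right) \frac{1}{5}\right)^{2} \left(-2 + 14 + 2 \left(\left(-2\right) \frac{1}{5}\right)\right)^{2} \cdot 360 = 4 \left(- \frac{2}{5}\right)^{2} \left(-2 + 14 + 2 \left(- \frac{2}{5}\right)\right)^{2} \cdot 360 = 4 \cdot \frac{4}{25} \left(-2 + 14 - \frac{4}{5}\right)^{2} \cdot 360 = 4 \cdot \frac{4}{25} \left(\frac{56}{5}\right)^{2} \cdot 360 = 4 \cdot \frac{4}{25} \cdot \frac{3136}{25} \cdot 360 = \frac{50176}{625} \cdot 360 = \frac{3612672}{125}$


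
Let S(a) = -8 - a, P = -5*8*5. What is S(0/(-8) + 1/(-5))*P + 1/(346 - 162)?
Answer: 287041/184 ≈ 1560.0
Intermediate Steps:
P = -200 (P = -40*5 = -200)
S(0/(-8) + 1/(-5))*P + 1/(346 - 162) = (-8 - (0/(-8) + 1/(-5)))*(-200) + 1/(346 - 162) = (-8 - (0*(-⅛) + 1*(-⅕)))*(-200) + 1/184 = (-8 - (0 - ⅕))*(-200) + 1/184 = (-8 - 1*(-⅕))*(-200) + 1/184 = (-8 + ⅕)*(-200) + 1/184 = -39/5*(-200) + 1/184 = 1560 + 1/184 = 287041/184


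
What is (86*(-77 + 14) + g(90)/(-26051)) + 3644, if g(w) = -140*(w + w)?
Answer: -46189274/26051 ≈ -1773.0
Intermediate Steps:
g(w) = -280*w
(86*(-77 + 14) + g(90)/(-26051)) + 3644 = (86*(-77 + 14) - 280*90/(-26051)) + 3644 = (86*(-63) - 25200*(-1/26051)) + 3644 = (-5418 + 25200/26051) + 3644 = -141119118/26051 + 3644 = -46189274/26051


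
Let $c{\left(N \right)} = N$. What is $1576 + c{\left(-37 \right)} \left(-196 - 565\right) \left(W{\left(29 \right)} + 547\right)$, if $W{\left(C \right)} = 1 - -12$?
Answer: $15769496$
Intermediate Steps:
$W{\left(C \right)} = 13$ ($W{\left(C \right)} = 1 + 12 = 13$)
$1576 + c{\left(-37 \right)} \left(-196 - 565\right) \left(W{\left(29 \right)} + 547\right) = 1576 - 37 \left(-196 - 565\right) \left(13 + 547\right) = 1576 - 37 \left(\left(-761\right) 560\right) = 1576 - -15767920 = 1576 + 15767920 = 15769496$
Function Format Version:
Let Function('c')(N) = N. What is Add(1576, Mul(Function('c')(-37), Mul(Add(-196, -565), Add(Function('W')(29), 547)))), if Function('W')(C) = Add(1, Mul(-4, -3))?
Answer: 15769496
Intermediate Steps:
Function('W')(C) = 13 (Function('W')(C) = Add(1, 12) = 13)
Add(1576, Mul(Function('c')(-37), Mul(Add(-196, -565), Add(Function('W')(29), 547)))) = Add(1576, Mul(-37, Mul(Add(-196, -565), Add(13, 547)))) = Add(1576, Mul(-37, Mul(-761, 560))) = Add(1576, Mul(-37, -426160)) = Add(1576, 15767920) = 15769496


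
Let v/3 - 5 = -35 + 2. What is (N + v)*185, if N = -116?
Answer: -37000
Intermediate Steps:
v = -84 (v = 15 + 3*(-35 + 2) = 15 + 3*(-33) = 15 - 99 = -84)
(N + v)*185 = (-116 - 84)*185 = -200*185 = -37000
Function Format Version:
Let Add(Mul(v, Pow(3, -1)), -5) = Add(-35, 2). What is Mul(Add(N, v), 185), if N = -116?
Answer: -37000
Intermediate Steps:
v = -84 (v = Add(15, Mul(3, Add(-35, 2))) = Add(15, Mul(3, -33)) = Add(15, -99) = -84)
Mul(Add(N, v), 185) = Mul(Add(-116, -84), 185) = Mul(-200, 185) = -37000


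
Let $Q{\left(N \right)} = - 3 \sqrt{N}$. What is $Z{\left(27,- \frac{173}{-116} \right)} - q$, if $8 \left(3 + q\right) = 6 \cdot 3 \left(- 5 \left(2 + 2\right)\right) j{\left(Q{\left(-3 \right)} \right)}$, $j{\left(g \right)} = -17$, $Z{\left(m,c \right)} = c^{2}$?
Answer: $- \frac{10223543}{13456} \approx -759.78$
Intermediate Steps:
$q = 762$ ($q = -3 + \frac{6 \cdot 3 \left(- 5 \left(2 + 2\right)\right) \left(-17\right)}{8} = -3 + \frac{18 \left(\left(-5\right) 4\right) \left(-17\right)}{8} = -3 + \frac{18 \left(-20\right) \left(-17\right)}{8} = -3 + \frac{\left(-360\right) \left(-17\right)}{8} = -3 + \frac{1}{8} \cdot 6120 = -3 + 765 = 762$)
$Z{\left(27,- \frac{173}{-116} \right)} - q = \left(- \frac{173}{-116}\right)^{2} - 762 = \left(\left(-173\right) \left(- \frac{1}{116}\right)\right)^{2} - 762 = \left(\frac{173}{116}\right)^{2} - 762 = \frac{29929}{13456} - 762 = - \frac{10223543}{13456}$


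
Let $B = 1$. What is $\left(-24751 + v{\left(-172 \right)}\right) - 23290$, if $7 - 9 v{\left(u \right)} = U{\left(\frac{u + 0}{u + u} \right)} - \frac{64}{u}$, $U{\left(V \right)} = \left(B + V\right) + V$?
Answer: $- \frac{18591668}{387} \approx -48041.0$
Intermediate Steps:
$U{\left(V \right)} = 1 + 2 V$ ($U{\left(V \right)} = \left(1 + V\right) + V = 1 + 2 V$)
$v{\left(u \right)} = \frac{5}{9} + \frac{64}{9 u}$ ($v{\left(u \right)} = \frac{7}{9} - \frac{\left(1 + 2 \frac{u + 0}{u + u}\right) - \frac{64}{u}}{9} = \frac{7}{9} - \frac{\left(1 + 2 \frac{u}{2 u}\right) - \frac{64}{u}}{9} = \frac{7}{9} - \frac{\left(1 + 2 u \frac{1}{2 u}\right) - \frac{64}{u}}{9} = \frac{7}{9} - \frac{\left(1 + 2 \cdot \frac{1}{2}\right) - \frac{64}{u}}{9} = \frac{7}{9} - \frac{\left(1 + 1\right) - \frac{64}{u}}{9} = \frac{7}{9} - \frac{2 - \frac{64}{u}}{9} = \frac{7}{9} - \left(\frac{2}{9} - \frac{64}{9 u}\right) = \frac{5}{9} + \frac{64}{9 u}$)
$\left(-24751 + v{\left(-172 \right)}\right) - 23290 = \left(-24751 + \frac{64 + 5 \left(-172\right)}{9 \left(-172\right)}\right) - 23290 = \left(-24751 + \frac{1}{9} \left(- \frac{1}{172}\right) \left(64 - 860\right)\right) - 23290 = \left(-24751 + \frac{1}{9} \left(- \frac{1}{172}\right) \left(-796\right)\right) - 23290 = \left(-24751 + \frac{199}{387}\right) - 23290 = - \frac{9578438}{387} - 23290 = - \frac{18591668}{387}$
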